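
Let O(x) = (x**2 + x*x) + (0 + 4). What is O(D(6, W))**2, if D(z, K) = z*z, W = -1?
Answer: 6739216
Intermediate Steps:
D(z, K) = z**2
O(x) = 4 + 2*x**2 (O(x) = (x**2 + x**2) + 4 = 2*x**2 + 4 = 4 + 2*x**2)
O(D(6, W))**2 = (4 + 2*(6**2)**2)**2 = (4 + 2*36**2)**2 = (4 + 2*1296)**2 = (4 + 2592)**2 = 2596**2 = 6739216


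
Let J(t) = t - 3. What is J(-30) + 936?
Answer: 903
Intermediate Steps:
J(t) = -3 + t
J(-30) + 936 = (-3 - 30) + 936 = -33 + 936 = 903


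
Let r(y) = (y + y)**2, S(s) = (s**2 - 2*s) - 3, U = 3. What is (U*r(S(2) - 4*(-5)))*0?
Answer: 0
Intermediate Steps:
S(s) = -3 + s**2 - 2*s
r(y) = 4*y**2 (r(y) = (2*y)**2 = 4*y**2)
(U*r(S(2) - 4*(-5)))*0 = (3*(4*((-3 + 2**2 - 2*2) - 4*(-5))**2))*0 = (3*(4*((-3 + 4 - 4) + 20)**2))*0 = (3*(4*(-3 + 20)**2))*0 = (3*(4*17**2))*0 = (3*(4*289))*0 = (3*1156)*0 = 3468*0 = 0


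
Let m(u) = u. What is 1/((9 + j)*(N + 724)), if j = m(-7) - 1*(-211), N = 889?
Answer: 1/343569 ≈ 2.9106e-6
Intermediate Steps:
j = 204 (j = -7 - 1*(-211) = -7 + 211 = 204)
1/((9 + j)*(N + 724)) = 1/((9 + 204)*(889 + 724)) = 1/(213*1613) = (1/213)*(1/1613) = 1/343569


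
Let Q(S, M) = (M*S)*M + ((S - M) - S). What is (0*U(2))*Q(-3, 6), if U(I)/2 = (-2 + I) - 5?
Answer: 0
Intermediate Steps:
Q(S, M) = -M + S*M² (Q(S, M) = S*M² - M = -M + S*M²)
U(I) = -14 + 2*I (U(I) = 2*((-2 + I) - 5) = 2*(-7 + I) = -14 + 2*I)
(0*U(2))*Q(-3, 6) = (0*(-14 + 2*2))*(6*(-1 + 6*(-3))) = (0*(-14 + 4))*(6*(-1 - 18)) = (0*(-10))*(6*(-19)) = 0*(-114) = 0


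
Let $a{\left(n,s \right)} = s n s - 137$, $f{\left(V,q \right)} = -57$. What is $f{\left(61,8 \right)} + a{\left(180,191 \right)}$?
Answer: $6566386$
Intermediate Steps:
$a{\left(n,s \right)} = -137 + n s^{2}$ ($a{\left(n,s \right)} = n s s - 137 = n s^{2} - 137 = -137 + n s^{2}$)
$f{\left(61,8 \right)} + a{\left(180,191 \right)} = -57 - \left(137 - 180 \cdot 191^{2}\right) = -57 + \left(-137 + 180 \cdot 36481\right) = -57 + \left(-137 + 6566580\right) = -57 + 6566443 = 6566386$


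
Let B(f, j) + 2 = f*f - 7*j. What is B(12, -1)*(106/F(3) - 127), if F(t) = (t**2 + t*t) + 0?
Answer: -162410/9 ≈ -18046.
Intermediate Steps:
F(t) = 2*t**2 (F(t) = (t**2 + t**2) + 0 = 2*t**2 + 0 = 2*t**2)
B(f, j) = -2 + f**2 - 7*j (B(f, j) = -2 + (f*f - 7*j) = -2 + (f**2 - 7*j) = -2 + f**2 - 7*j)
B(12, -1)*(106/F(3) - 127) = (-2 + 12**2 - 7*(-1))*(106/((2*3**2)) - 127) = (-2 + 144 + 7)*(106/((2*9)) - 127) = 149*(106/18 - 127) = 149*(106*(1/18) - 127) = 149*(53/9 - 127) = 149*(-1090/9) = -162410/9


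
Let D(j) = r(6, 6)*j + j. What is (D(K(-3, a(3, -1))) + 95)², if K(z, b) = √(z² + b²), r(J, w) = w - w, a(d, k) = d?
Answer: 9043 + 570*√2 ≈ 9849.1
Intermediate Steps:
r(J, w) = 0
K(z, b) = √(b² + z²)
D(j) = j (D(j) = 0*j + j = 0 + j = j)
(D(K(-3, a(3, -1))) + 95)² = (√(3² + (-3)²) + 95)² = (√(9 + 9) + 95)² = (√18 + 95)² = (3*√2 + 95)² = (95 + 3*√2)²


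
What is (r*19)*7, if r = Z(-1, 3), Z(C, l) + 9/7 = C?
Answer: -304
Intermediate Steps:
Z(C, l) = -9/7 + C
r = -16/7 (r = -9/7 - 1 = -16/7 ≈ -2.2857)
(r*19)*7 = -16/7*19*7 = -304/7*7 = -304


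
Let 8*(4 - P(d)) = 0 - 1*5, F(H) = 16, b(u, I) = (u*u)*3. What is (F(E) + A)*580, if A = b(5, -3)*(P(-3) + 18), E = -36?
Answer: 1986935/2 ≈ 9.9347e+5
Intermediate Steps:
b(u, I) = 3*u² (b(u, I) = u²*3 = 3*u²)
P(d) = 37/8 (P(d) = 4 - (0 - 1*5)/8 = 4 - (0 - 5)/8 = 4 - ⅛*(-5) = 4 + 5/8 = 37/8)
A = 13575/8 (A = (3*5²)*(37/8 + 18) = (3*25)*(181/8) = 75*(181/8) = 13575/8 ≈ 1696.9)
(F(E) + A)*580 = (16 + 13575/8)*580 = (13703/8)*580 = 1986935/2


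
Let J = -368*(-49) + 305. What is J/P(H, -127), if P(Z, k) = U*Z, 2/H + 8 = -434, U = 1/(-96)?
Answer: 389037792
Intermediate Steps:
U = -1/96 ≈ -0.010417
H = -1/221 (H = 2/(-8 - 434) = 2/(-442) = 2*(-1/442) = -1/221 ≈ -0.0045249)
P(Z, k) = -Z/96
J = 18337 (J = 18032 + 305 = 18337)
J/P(H, -127) = 18337/((-1/96*(-1/221))) = 18337/(1/21216) = 18337*21216 = 389037792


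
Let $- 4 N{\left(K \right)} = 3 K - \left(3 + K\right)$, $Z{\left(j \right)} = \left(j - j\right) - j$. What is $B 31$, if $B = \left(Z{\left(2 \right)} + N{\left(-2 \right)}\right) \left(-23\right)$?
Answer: $\frac{713}{4} \approx 178.25$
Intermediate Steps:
$Z{\left(j \right)} = - j$ ($Z{\left(j \right)} = 0 - j = - j$)
$N{\left(K \right)} = \frac{3}{4} - \frac{K}{2}$ ($N{\left(K \right)} = - \frac{3 K - \left(3 + K\right)}{4} = - \frac{-3 + 2 K}{4} = \frac{3}{4} - \frac{K}{2}$)
$B = \frac{23}{4}$ ($B = \left(\left(-1\right) 2 + \left(\frac{3}{4} - -1\right)\right) \left(-23\right) = \left(-2 + \left(\frac{3}{4} + 1\right)\right) \left(-23\right) = \left(-2 + \frac{7}{4}\right) \left(-23\right) = \left(- \frac{1}{4}\right) \left(-23\right) = \frac{23}{4} \approx 5.75$)
$B 31 = \frac{23}{4} \cdot 31 = \frac{713}{4}$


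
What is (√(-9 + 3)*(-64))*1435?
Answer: -91840*I*√6 ≈ -2.2496e+5*I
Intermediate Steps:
(√(-9 + 3)*(-64))*1435 = (√(-6)*(-64))*1435 = ((I*√6)*(-64))*1435 = -64*I*√6*1435 = -91840*I*√6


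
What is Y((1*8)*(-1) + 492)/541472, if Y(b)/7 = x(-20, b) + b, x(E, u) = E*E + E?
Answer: 189/16921 ≈ 0.011170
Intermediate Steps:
x(E, u) = E + E**2 (x(E, u) = E**2 + E = E + E**2)
Y(b) = 2660 + 7*b (Y(b) = 7*(-20*(1 - 20) + b) = 7*(-20*(-19) + b) = 7*(380 + b) = 2660 + 7*b)
Y((1*8)*(-1) + 492)/541472 = (2660 + 7*((1*8)*(-1) + 492))/541472 = (2660 + 7*(8*(-1) + 492))*(1/541472) = (2660 + 7*(-8 + 492))*(1/541472) = (2660 + 7*484)*(1/541472) = (2660 + 3388)*(1/541472) = 6048*(1/541472) = 189/16921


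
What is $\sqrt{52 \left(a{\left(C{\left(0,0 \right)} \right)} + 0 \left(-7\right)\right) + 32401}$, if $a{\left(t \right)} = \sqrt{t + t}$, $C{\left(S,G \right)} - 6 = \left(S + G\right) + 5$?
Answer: $\sqrt{32401 + 52 \sqrt{22}} \approx 180.68$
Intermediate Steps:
$C{\left(S,G \right)} = 11 + G + S$ ($C{\left(S,G \right)} = 6 + \left(\left(S + G\right) + 5\right) = 6 + \left(\left(G + S\right) + 5\right) = 6 + \left(5 + G + S\right) = 11 + G + S$)
$a{\left(t \right)} = \sqrt{2} \sqrt{t}$ ($a{\left(t \right)} = \sqrt{2 t} = \sqrt{2} \sqrt{t}$)
$\sqrt{52 \left(a{\left(C{\left(0,0 \right)} \right)} + 0 \left(-7\right)\right) + 32401} = \sqrt{52 \left(\sqrt{2} \sqrt{11 + 0 + 0} + 0 \left(-7\right)\right) + 32401} = \sqrt{52 \left(\sqrt{2} \sqrt{11} + 0\right) + 32401} = \sqrt{52 \left(\sqrt{22} + 0\right) + 32401} = \sqrt{52 \sqrt{22} + 32401} = \sqrt{32401 + 52 \sqrt{22}}$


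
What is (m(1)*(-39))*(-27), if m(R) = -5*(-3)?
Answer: 15795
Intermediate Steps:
m(R) = 15
(m(1)*(-39))*(-27) = (15*(-39))*(-27) = -585*(-27) = 15795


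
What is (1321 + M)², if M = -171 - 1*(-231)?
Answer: 1907161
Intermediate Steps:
M = 60 (M = -171 + 231 = 60)
(1321 + M)² = (1321 + 60)² = 1381² = 1907161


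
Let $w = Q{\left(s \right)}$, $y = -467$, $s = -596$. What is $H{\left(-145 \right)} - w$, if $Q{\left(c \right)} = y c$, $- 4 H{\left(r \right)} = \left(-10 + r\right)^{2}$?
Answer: $- \frac{1137353}{4} \approx -2.8434 \cdot 10^{5}$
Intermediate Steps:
$H{\left(r \right)} = - \frac{\left(-10 + r\right)^{2}}{4}$
$Q{\left(c \right)} = - 467 c$
$w = 278332$ ($w = \left(-467\right) \left(-596\right) = 278332$)
$H{\left(-145 \right)} - w = - \frac{\left(-10 - 145\right)^{2}}{4} - 278332 = - \frac{\left(-155\right)^{2}}{4} - 278332 = \left(- \frac{1}{4}\right) 24025 - 278332 = - \frac{24025}{4} - 278332 = - \frac{1137353}{4}$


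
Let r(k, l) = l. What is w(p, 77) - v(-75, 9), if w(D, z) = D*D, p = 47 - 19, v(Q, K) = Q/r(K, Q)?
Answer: 783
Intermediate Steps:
v(Q, K) = 1 (v(Q, K) = Q/Q = 1)
p = 28
w(D, z) = D**2
w(p, 77) - v(-75, 9) = 28**2 - 1*1 = 784 - 1 = 783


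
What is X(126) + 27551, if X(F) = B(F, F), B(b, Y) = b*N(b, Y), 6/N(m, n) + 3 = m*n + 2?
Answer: 437372881/15875 ≈ 27551.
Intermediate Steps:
N(m, n) = 6/(-1 + m*n) (N(m, n) = 6/(-3 + (m*n + 2)) = 6/(-3 + (2 + m*n)) = 6/(-1 + m*n))
B(b, Y) = 6*b/(-1 + Y*b) (B(b, Y) = b*(6/(-1 + b*Y)) = b*(6/(-1 + Y*b)) = 6*b/(-1 + Y*b))
X(F) = 6*F/(-1 + F²) (X(F) = 6*F/(-1 + F*F) = 6*F/(-1 + F²))
X(126) + 27551 = 6*126/(-1 + 126²) + 27551 = 6*126/(-1 + 15876) + 27551 = 6*126/15875 + 27551 = 6*126*(1/15875) + 27551 = 756/15875 + 27551 = 437372881/15875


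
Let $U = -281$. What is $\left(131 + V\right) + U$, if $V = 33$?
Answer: $-117$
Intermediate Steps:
$\left(131 + V\right) + U = \left(131 + 33\right) - 281 = 164 - 281 = -117$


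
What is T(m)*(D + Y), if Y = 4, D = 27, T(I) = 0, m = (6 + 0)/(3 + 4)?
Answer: 0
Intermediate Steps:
m = 6/7 ≈ 0.85714
T(m)*(D + Y) = 0*(27 + 4) = 0*31 = 0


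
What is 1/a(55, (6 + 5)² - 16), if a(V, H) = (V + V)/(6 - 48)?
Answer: -21/55 ≈ -0.38182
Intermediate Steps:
a(V, H) = -V/21 (a(V, H) = (2*V)/(-42) = (2*V)*(-1/42) = -V/21)
1/a(55, (6 + 5)² - 16) = 1/(-1/21*55) = 1/(-55/21) = -21/55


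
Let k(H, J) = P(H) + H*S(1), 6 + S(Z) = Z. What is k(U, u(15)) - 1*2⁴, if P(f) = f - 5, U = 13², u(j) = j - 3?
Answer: -697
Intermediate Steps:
u(j) = -3 + j
U = 169
P(f) = -5 + f
S(Z) = -6 + Z
k(H, J) = -5 - 4*H (k(H, J) = (-5 + H) + H*(-6 + 1) = (-5 + H) + H*(-5) = (-5 + H) - 5*H = -5 - 4*H)
k(U, u(15)) - 1*2⁴ = (-5 - 4*169) - 1*2⁴ = (-5 - 676) - 1*16 = -681 - 16 = -697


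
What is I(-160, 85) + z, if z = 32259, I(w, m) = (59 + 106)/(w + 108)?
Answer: 1677303/52 ≈ 32256.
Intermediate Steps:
I(w, m) = 165/(108 + w)
I(-160, 85) + z = 165/(108 - 160) + 32259 = 165/(-52) + 32259 = 165*(-1/52) + 32259 = -165/52 + 32259 = 1677303/52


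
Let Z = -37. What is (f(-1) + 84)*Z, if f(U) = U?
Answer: -3071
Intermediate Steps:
(f(-1) + 84)*Z = (-1 + 84)*(-37) = 83*(-37) = -3071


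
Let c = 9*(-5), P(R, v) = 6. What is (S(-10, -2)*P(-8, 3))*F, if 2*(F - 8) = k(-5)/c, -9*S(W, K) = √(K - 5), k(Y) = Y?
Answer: -145*I*√7/27 ≈ -14.209*I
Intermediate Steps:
c = -45
S(W, K) = -√(-5 + K)/9 (S(W, K) = -√(K - 5)/9 = -√(-5 + K)/9)
F = 145/18 (F = 8 + (-5/(-45))/2 = 8 + (-5*(-1/45))/2 = 8 + (½)*(⅑) = 8 + 1/18 = 145/18 ≈ 8.0556)
(S(-10, -2)*P(-8, 3))*F = (-√(-5 - 2)/9*6)*(145/18) = (-I*√7/9*6)*(145/18) = -2*I*√7/3*(145/18) = -145*I*√7/27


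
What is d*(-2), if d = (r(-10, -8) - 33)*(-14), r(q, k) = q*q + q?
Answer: 1596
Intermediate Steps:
r(q, k) = q + q**2 (r(q, k) = q**2 + q = q + q**2)
d = -798 (d = (-10*(1 - 10) - 33)*(-14) = (-10*(-9) - 33)*(-14) = (90 - 33)*(-14) = 57*(-14) = -798)
d*(-2) = -798*(-2) = 1596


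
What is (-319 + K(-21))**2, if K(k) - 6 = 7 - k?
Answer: 81225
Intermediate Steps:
K(k) = 13 - k (K(k) = 6 + (7 - k) = 13 - k)
(-319 + K(-21))**2 = (-319 + (13 - 1*(-21)))**2 = (-319 + (13 + 21))**2 = (-319 + 34)**2 = (-285)**2 = 81225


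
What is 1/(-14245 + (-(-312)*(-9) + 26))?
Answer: -1/17027 ≈ -5.8730e-5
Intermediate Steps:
1/(-14245 + (-(-312)*(-9) + 26)) = 1/(-14245 + (-52*54 + 26)) = 1/(-14245 + (-2808 + 26)) = 1/(-14245 - 2782) = 1/(-17027) = -1/17027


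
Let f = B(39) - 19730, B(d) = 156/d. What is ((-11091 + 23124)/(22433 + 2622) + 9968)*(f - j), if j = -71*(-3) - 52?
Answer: -4966982549151/25055 ≈ -1.9824e+8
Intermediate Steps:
j = 161 (j = 213 - 52 = 161)
f = -19726 (f = 156/39 - 19730 = 156*(1/39) - 19730 = 4 - 19730 = -19726)
((-11091 + 23124)/(22433 + 2622) + 9968)*(f - j) = ((-11091 + 23124)/(22433 + 2622) + 9968)*(-19726 - 1*161) = (12033/25055 + 9968)*(-19726 - 161) = (12033*(1/25055) + 9968)*(-19887) = (12033/25055 + 9968)*(-19887) = (249760273/25055)*(-19887) = -4966982549151/25055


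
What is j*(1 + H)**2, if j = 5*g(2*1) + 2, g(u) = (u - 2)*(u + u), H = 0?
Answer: 2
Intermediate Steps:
g(u) = 2*u*(-2 + u) (g(u) = (-2 + u)*(2*u) = 2*u*(-2 + u))
j = 2 (j = 5*(2*(2*1)*(-2 + 2*1)) + 2 = 5*(2*2*(-2 + 2)) + 2 = 5*(2*2*0) + 2 = 5*0 + 2 = 0 + 2 = 2)
j*(1 + H)**2 = 2*(1 + 0)**2 = 2*1**2 = 2*1 = 2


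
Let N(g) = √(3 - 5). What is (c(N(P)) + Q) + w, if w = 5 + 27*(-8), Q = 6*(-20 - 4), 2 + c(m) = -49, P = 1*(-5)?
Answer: -406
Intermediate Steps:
P = -5
N(g) = I*√2 (N(g) = √(-2) = I*√2)
c(m) = -51 (c(m) = -2 - 49 = -51)
Q = -144 (Q = 6*(-24) = -144)
w = -211 (w = 5 - 216 = -211)
(c(N(P)) + Q) + w = (-51 - 144) - 211 = -195 - 211 = -406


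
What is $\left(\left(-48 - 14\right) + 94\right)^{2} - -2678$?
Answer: $3702$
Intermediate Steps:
$\left(\left(-48 - 14\right) + 94\right)^{2} - -2678 = \left(\left(-48 - 14\right) + 94\right)^{2} + 2678 = \left(-62 + 94\right)^{2} + 2678 = 32^{2} + 2678 = 1024 + 2678 = 3702$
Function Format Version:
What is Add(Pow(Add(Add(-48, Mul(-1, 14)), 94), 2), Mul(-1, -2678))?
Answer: 3702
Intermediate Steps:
Add(Pow(Add(Add(-48, Mul(-1, 14)), 94), 2), Mul(-1, -2678)) = Add(Pow(Add(Add(-48, -14), 94), 2), 2678) = Add(Pow(Add(-62, 94), 2), 2678) = Add(Pow(32, 2), 2678) = Add(1024, 2678) = 3702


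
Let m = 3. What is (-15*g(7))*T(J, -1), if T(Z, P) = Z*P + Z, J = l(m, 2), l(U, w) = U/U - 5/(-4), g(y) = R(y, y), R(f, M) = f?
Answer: 0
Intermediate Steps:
g(y) = y
l(U, w) = 9/4 (l(U, w) = 1 - 5*(-1/4) = 1 + 5/4 = 9/4)
J = 9/4 ≈ 2.2500
T(Z, P) = Z + P*Z (T(Z, P) = P*Z + Z = Z + P*Z)
(-15*g(7))*T(J, -1) = (-15*7)*(9*(1 - 1)/4) = -945*0/4 = -105*0 = 0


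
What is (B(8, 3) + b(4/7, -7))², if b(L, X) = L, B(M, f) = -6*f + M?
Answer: 4356/49 ≈ 88.898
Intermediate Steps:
B(M, f) = M - 6*f
(B(8, 3) + b(4/7, -7))² = ((8 - 6*3) + 4/7)² = ((8 - 18) + 4*(⅐))² = (-10 + 4/7)² = (-66/7)² = 4356/49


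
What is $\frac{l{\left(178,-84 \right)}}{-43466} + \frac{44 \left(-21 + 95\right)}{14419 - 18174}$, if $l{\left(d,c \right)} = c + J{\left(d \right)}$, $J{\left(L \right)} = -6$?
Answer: $- \frac{70593673}{81607415} \approx -0.86504$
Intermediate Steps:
$l{\left(d,c \right)} = -6 + c$ ($l{\left(d,c \right)} = c - 6 = -6 + c$)
$\frac{l{\left(178,-84 \right)}}{-43466} + \frac{44 \left(-21 + 95\right)}{14419 - 18174} = \frac{-6 - 84}{-43466} + \frac{44 \left(-21 + 95\right)}{14419 - 18174} = \left(-90\right) \left(- \frac{1}{43466}\right) + \frac{44 \cdot 74}{14419 - 18174} = \frac{45}{21733} + \frac{3256}{-3755} = \frac{45}{21733} + 3256 \left(- \frac{1}{3755}\right) = \frac{45}{21733} - \frac{3256}{3755} = - \frac{70593673}{81607415}$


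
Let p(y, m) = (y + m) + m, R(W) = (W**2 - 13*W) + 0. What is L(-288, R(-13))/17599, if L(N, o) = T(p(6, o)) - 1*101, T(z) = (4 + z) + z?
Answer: 1267/17599 ≈ 0.071993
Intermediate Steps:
R(W) = W**2 - 13*W
p(y, m) = y + 2*m (p(y, m) = (m + y) + m = y + 2*m)
T(z) = 4 + 2*z
L(N, o) = -85 + 4*o (L(N, o) = (4 + 2*(6 + 2*o)) - 1*101 = (4 + (12 + 4*o)) - 101 = (16 + 4*o) - 101 = -85 + 4*o)
L(-288, R(-13))/17599 = (-85 + 4*(-13*(-13 - 13)))/17599 = (-85 + 4*(-13*(-26)))*(1/17599) = (-85 + 4*338)*(1/17599) = (-85 + 1352)*(1/17599) = 1267*(1/17599) = 1267/17599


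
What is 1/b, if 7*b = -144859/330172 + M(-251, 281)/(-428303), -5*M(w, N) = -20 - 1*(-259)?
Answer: -4949478034060/310138810277 ≈ -15.959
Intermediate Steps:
M(w, N) = -239/5 (M(w, N) = -(-20 - 1*(-259))/5 = -(-20 + 259)/5 = -⅕*239 = -239/5)
b = -310138810277/4949478034060 (b = (-144859/330172 - 239/5/(-428303))/7 = (-144859*1/330172 - 239/5*(-1/428303))/7 = (-144859/330172 + 239/2141515)/7 = (⅐)*(-310138810277/707068290580) = -310138810277/4949478034060 ≈ -0.062661)
1/b = 1/(-310138810277/4949478034060) = -4949478034060/310138810277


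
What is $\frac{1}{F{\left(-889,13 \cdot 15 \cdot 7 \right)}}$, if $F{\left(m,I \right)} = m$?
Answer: $- \frac{1}{889} \approx -0.0011249$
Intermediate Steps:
$\frac{1}{F{\left(-889,13 \cdot 15 \cdot 7 \right)}} = \frac{1}{-889} = - \frac{1}{889}$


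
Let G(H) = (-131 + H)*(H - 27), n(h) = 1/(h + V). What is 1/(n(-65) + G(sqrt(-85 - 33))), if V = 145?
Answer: 21881680/93666550241 + 1011200*I*sqrt(118)/93666550241 ≈ 0.00023361 + 0.00011727*I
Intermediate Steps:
n(h) = 1/(145 + h) (n(h) = 1/(h + 145) = 1/(145 + h))
G(H) = (-131 + H)*(-27 + H)
1/(n(-65) + G(sqrt(-85 - 33))) = 1/(1/(145 - 65) + (3537 + (sqrt(-85 - 33))**2 - 158*sqrt(-85 - 33))) = 1/(1/80 + (3537 + (sqrt(-118))**2 - 158*I*sqrt(118))) = 1/(1/80 + (3537 + (I*sqrt(118))**2 - 158*I*sqrt(118))) = 1/(1/80 + (3537 - 118 - 158*I*sqrt(118))) = 1/(1/80 + (3419 - 158*I*sqrt(118))) = 1/(273521/80 - 158*I*sqrt(118))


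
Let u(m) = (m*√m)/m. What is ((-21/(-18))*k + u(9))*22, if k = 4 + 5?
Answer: 297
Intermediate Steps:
u(m) = √m (u(m) = m^(3/2)/m = √m)
k = 9
((-21/(-18))*k + u(9))*22 = (-21/(-18)*9 + √9)*22 = (-21*(-1/18)*9 + 3)*22 = ((7/6)*9 + 3)*22 = (21/2 + 3)*22 = (27/2)*22 = 297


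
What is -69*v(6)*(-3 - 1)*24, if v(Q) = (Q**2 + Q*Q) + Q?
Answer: 516672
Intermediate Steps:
v(Q) = Q + 2*Q**2 (v(Q) = (Q**2 + Q**2) + Q = 2*Q**2 + Q = Q + 2*Q**2)
-69*v(6)*(-3 - 1)*24 = -69*6*(1 + 2*6)*(-3 - 1)*24 = -69*6*(1 + 12)*(-4)*24 = -69*6*13*(-4)*24 = -5382*(-4)*24 = -69*(-312)*24 = 21528*24 = 516672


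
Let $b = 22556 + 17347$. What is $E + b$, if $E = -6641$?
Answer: $33262$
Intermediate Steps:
$b = 39903$
$E + b = -6641 + 39903 = 33262$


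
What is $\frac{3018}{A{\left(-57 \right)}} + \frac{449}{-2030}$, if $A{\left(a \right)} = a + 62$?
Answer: $\frac{1224859}{2030} \approx 603.38$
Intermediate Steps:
$A{\left(a \right)} = 62 + a$
$\frac{3018}{A{\left(-57 \right)}} + \frac{449}{-2030} = \frac{3018}{62 - 57} + \frac{449}{-2030} = \frac{3018}{5} + 449 \left(- \frac{1}{2030}\right) = 3018 \cdot \frac{1}{5} - \frac{449}{2030} = \frac{3018}{5} - \frac{449}{2030} = \frac{1224859}{2030}$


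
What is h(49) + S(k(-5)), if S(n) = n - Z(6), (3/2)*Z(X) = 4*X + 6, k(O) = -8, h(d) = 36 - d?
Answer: -41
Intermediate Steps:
Z(X) = 4 + 8*X/3 (Z(X) = 2*(4*X + 6)/3 = 2*(6 + 4*X)/3 = 4 + 8*X/3)
S(n) = -20 + n (S(n) = n - (4 + (8/3)*6) = n - (4 + 16) = n - 1*20 = n - 20 = -20 + n)
h(49) + S(k(-5)) = (36 - 1*49) + (-20 - 8) = (36 - 49) - 28 = -13 - 28 = -41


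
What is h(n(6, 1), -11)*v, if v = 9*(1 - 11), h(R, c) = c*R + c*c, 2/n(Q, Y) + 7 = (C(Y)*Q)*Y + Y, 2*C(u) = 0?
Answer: -11220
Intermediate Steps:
C(u) = 0 (C(u) = (½)*0 = 0)
n(Q, Y) = 2/(-7 + Y) (n(Q, Y) = 2/(-7 + ((0*Q)*Y + Y)) = 2/(-7 + (0*Y + Y)) = 2/(-7 + (0 + Y)) = 2/(-7 + Y))
h(R, c) = c² + R*c (h(R, c) = R*c + c² = c² + R*c)
v = -90 (v = 9*(-10) = -90)
h(n(6, 1), -11)*v = -11*(2/(-7 + 1) - 11)*(-90) = -11*(2/(-6) - 11)*(-90) = -11*(2*(-⅙) - 11)*(-90) = -11*(-⅓ - 11)*(-90) = -11*(-34/3)*(-90) = (374/3)*(-90) = -11220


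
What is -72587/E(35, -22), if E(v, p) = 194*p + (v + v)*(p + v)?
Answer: 72587/3358 ≈ 21.616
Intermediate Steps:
E(v, p) = 194*p + 2*v*(p + v) (E(v, p) = 194*p + (2*v)*(p + v) = 194*p + 2*v*(p + v))
-72587/E(35, -22) = -72587/(2*35² + 194*(-22) + 2*(-22)*35) = -72587/(2*1225 - 4268 - 1540) = -72587/(2450 - 4268 - 1540) = -72587/(-3358) = -72587*(-1/3358) = 72587/3358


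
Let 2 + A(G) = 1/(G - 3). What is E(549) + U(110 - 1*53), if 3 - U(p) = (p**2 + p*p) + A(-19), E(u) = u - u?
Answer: -142845/22 ≈ -6493.0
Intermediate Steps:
E(u) = 0
A(G) = -2 + 1/(-3 + G) (A(G) = -2 + 1/(G - 3) = -2 + 1/(-3 + G))
U(p) = 111/22 - 2*p**2 (U(p) = 3 - ((p**2 + p*p) + (7 - 2*(-19))/(-3 - 19)) = 3 - ((p**2 + p**2) + (7 + 38)/(-22)) = 3 - (2*p**2 - 1/22*45) = 3 - (2*p**2 - 45/22) = 3 - (-45/22 + 2*p**2) = 3 + (45/22 - 2*p**2) = 111/22 - 2*p**2)
E(549) + U(110 - 1*53) = 0 + (111/22 - 2*(110 - 1*53)**2) = 0 + (111/22 - 2*(110 - 53)**2) = 0 + (111/22 - 2*57**2) = 0 + (111/22 - 2*3249) = 0 + (111/22 - 6498) = 0 - 142845/22 = -142845/22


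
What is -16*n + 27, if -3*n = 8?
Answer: 209/3 ≈ 69.667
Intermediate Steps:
n = -8/3 (n = -1/3*8 = -8/3 ≈ -2.6667)
-16*n + 27 = -16*(-8/3) + 27 = 128/3 + 27 = 209/3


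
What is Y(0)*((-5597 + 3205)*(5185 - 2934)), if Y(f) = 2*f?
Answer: 0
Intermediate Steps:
Y(0)*((-5597 + 3205)*(5185 - 2934)) = (2*0)*((-5597 + 3205)*(5185 - 2934)) = 0*(-2392*2251) = 0*(-5384392) = 0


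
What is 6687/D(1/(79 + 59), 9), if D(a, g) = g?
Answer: 743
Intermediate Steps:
6687/D(1/(79 + 59), 9) = 6687/9 = 6687*(1/9) = 743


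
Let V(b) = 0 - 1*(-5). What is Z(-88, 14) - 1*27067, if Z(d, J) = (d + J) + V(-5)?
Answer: -27136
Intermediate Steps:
V(b) = 5 (V(b) = 0 + 5 = 5)
Z(d, J) = 5 + J + d (Z(d, J) = (d + J) + 5 = (J + d) + 5 = 5 + J + d)
Z(-88, 14) - 1*27067 = (5 + 14 - 88) - 1*27067 = -69 - 27067 = -27136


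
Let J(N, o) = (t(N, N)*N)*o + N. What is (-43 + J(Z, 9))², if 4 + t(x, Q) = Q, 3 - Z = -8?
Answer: 436921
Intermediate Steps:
Z = 11 (Z = 3 - 1*(-8) = 3 + 8 = 11)
t(x, Q) = -4 + Q
J(N, o) = N + N*o*(-4 + N) (J(N, o) = ((-4 + N)*N)*o + N = (N*(-4 + N))*o + N = N*o*(-4 + N) + N = N + N*o*(-4 + N))
(-43 + J(Z, 9))² = (-43 + 11*(1 + 9*(-4 + 11)))² = (-43 + 11*(1 + 9*7))² = (-43 + 11*(1 + 63))² = (-43 + 11*64)² = (-43 + 704)² = 661² = 436921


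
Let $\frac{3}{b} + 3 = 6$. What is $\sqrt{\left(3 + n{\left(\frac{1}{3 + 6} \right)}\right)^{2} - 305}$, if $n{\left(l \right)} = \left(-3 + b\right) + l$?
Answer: $\frac{i \sqrt{24605}}{9} \approx 17.429 i$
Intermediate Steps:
$b = 1$ ($b = \frac{3}{-3 + 6} = \frac{3}{3} = 3 \cdot \frac{1}{3} = 1$)
$n{\left(l \right)} = -2 + l$ ($n{\left(l \right)} = \left(-3 + 1\right) + l = -2 + l$)
$\sqrt{\left(3 + n{\left(\frac{1}{3 + 6} \right)}\right)^{2} - 305} = \sqrt{\left(3 - \left(2 - \frac{1}{3 + 6}\right)\right)^{2} - 305} = \sqrt{\left(3 - \left(2 - \frac{1}{9}\right)\right)^{2} - 305} = \sqrt{\left(3 + \left(-2 + \frac{1}{9}\right)\right)^{2} - 305} = \sqrt{\left(3 - \frac{17}{9}\right)^{2} - 305} = \sqrt{\left(\frac{10}{9}\right)^{2} - 305} = \sqrt{\frac{100}{81} - 305} = \sqrt{- \frac{24605}{81}} = \frac{i \sqrt{24605}}{9}$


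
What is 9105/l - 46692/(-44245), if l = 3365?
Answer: 111993861/29776885 ≈ 3.7611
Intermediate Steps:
9105/l - 46692/(-44245) = 9105/3365 - 46692/(-44245) = 9105*(1/3365) - 46692*(-1/44245) = 1821/673 + 46692/44245 = 111993861/29776885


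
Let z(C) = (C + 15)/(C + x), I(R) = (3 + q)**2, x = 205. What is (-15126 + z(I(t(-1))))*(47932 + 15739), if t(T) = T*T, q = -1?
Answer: -10593899335/11 ≈ -9.6308e+8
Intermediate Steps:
t(T) = T**2
I(R) = 4 (I(R) = (3 - 1)**2 = 2**2 = 4)
z(C) = (15 + C)/(205 + C) (z(C) = (C + 15)/(C + 205) = (15 + C)/(205 + C))
(-15126 + z(I(t(-1))))*(47932 + 15739) = (-15126 + (15 + 4)/(205 + 4))*(47932 + 15739) = (-15126 + 19/209)*63671 = (-15126 + (1/209)*19)*63671 = (-15126 + 1/11)*63671 = -166385/11*63671 = -10593899335/11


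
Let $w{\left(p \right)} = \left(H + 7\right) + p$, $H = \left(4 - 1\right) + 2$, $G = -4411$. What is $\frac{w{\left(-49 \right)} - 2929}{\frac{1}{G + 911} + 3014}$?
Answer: $- \frac{10381000}{10548999} \approx -0.98407$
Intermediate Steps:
$H = 5$ ($H = 3 + 2 = 5$)
$w{\left(p \right)} = 12 + p$ ($w{\left(p \right)} = \left(5 + 7\right) + p = 12 + p$)
$\frac{w{\left(-49 \right)} - 2929}{\frac{1}{G + 911} + 3014} = \frac{\left(12 - 49\right) - 2929}{\frac{1}{-4411 + 911} + 3014} = \frac{-37 - 2929}{\frac{1}{-3500} + 3014} = - \frac{2966}{- \frac{1}{3500} + 3014} = - \frac{2966}{\frac{10548999}{3500}} = \left(-2966\right) \frac{3500}{10548999} = - \frac{10381000}{10548999}$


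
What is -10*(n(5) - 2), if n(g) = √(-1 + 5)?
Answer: 0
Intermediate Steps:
n(g) = 2 (n(g) = √4 = 2)
-10*(n(5) - 2) = -10*(2 - 2) = -10*0 = 0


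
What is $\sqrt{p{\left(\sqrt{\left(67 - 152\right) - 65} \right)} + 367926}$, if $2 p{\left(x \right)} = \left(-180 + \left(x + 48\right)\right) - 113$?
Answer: $\frac{\sqrt{1471214 + 10 i \sqrt{6}}}{2} \approx 606.47 + 0.0050487 i$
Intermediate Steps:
$p{\left(x \right)} = - \frac{245}{2} + \frac{x}{2}$ ($p{\left(x \right)} = \frac{\left(-180 + \left(x + 48\right)\right) - 113}{2} = \frac{\left(-180 + \left(48 + x\right)\right) - 113}{2} = \frac{\left(-132 + x\right) - 113}{2} = \frac{-245 + x}{2} = - \frac{245}{2} + \frac{x}{2}$)
$\sqrt{p{\left(\sqrt{\left(67 - 152\right) - 65} \right)} + 367926} = \sqrt{\left(- \frac{245}{2} + \frac{\sqrt{\left(67 - 152\right) - 65}}{2}\right) + 367926} = \sqrt{\left(- \frac{245}{2} + \frac{\sqrt{-85 - 65}}{2}\right) + 367926} = \sqrt{\left(- \frac{245}{2} + \frac{\sqrt{-150}}{2}\right) + 367926} = \sqrt{\left(- \frac{245}{2} + \frac{5 i \sqrt{6}}{2}\right) + 367926} = \sqrt{\frac{735607}{2} + \frac{5 i \sqrt{6}}{2}}$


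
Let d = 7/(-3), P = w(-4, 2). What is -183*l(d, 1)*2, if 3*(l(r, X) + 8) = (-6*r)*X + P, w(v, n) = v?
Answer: 1708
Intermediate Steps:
P = -4
d = -7/3 (d = 7*(-1/3) = -7/3 ≈ -2.3333)
l(r, X) = -28/3 - 2*X*r (l(r, X) = -8 + ((-6*r)*X - 4)/3 = -8 + (-6*X*r - 4)/3 = -8 + (-4 - 6*X*r)/3 = -8 + (-4/3 - 2*X*r) = -28/3 - 2*X*r)
-183*l(d, 1)*2 = -183*(-28/3 - 2*1*(-7/3))*2 = -183*(-28/3 + 14/3)*2 = -183*(-14/3)*2 = 854*2 = 1708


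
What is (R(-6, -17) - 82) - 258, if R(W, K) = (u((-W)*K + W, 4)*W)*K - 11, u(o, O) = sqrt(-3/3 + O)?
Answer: -351 + 102*sqrt(3) ≈ -174.33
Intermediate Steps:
u(o, O) = sqrt(-1 + O) (u(o, O) = sqrt(-3*1/3 + O) = sqrt(-1 + O))
R(W, K) = -11 + K*W*sqrt(3) (R(W, K) = (sqrt(-1 + 4)*W)*K - 11 = (sqrt(3)*W)*K - 11 = (W*sqrt(3))*K - 11 = K*W*sqrt(3) - 11 = -11 + K*W*sqrt(3))
(R(-6, -17) - 82) - 258 = ((-11 - 17*(-6)*sqrt(3)) - 82) - 258 = ((-11 + 102*sqrt(3)) - 82) - 258 = (-93 + 102*sqrt(3)) - 258 = -351 + 102*sqrt(3)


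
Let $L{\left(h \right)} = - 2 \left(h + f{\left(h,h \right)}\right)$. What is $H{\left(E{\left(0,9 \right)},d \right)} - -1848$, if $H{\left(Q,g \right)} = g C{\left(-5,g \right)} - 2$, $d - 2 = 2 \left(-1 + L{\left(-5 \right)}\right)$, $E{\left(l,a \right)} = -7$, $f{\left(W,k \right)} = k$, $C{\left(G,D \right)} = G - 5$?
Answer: $1446$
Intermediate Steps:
$C{\left(G,D \right)} = -5 + G$
$L{\left(h \right)} = - 4 h$ ($L{\left(h \right)} = - 2 \left(h + h\right) = - 2 \cdot 2 h = - 4 h$)
$d = 40$ ($d = 2 + 2 \left(-1 - -20\right) = 2 + 2 \left(-1 + 20\right) = 2 + 2 \cdot 19 = 2 + 38 = 40$)
$H{\left(Q,g \right)} = -2 - 10 g$ ($H{\left(Q,g \right)} = g \left(-5 - 5\right) - 2 = g \left(-10\right) - 2 = - 10 g - 2 = -2 - 10 g$)
$H{\left(E{\left(0,9 \right)},d \right)} - -1848 = \left(-2 - 400\right) - -1848 = \left(-2 - 400\right) + 1848 = -402 + 1848 = 1446$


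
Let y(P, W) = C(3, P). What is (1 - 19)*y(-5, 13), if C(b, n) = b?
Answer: -54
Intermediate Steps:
y(P, W) = 3
(1 - 19)*y(-5, 13) = (1 - 19)*3 = -18*3 = -54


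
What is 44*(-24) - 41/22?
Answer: -23273/22 ≈ -1057.9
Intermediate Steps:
44*(-24) - 41/22 = -1056 - 41*1/22 = -1056 - 41/22 = -23273/22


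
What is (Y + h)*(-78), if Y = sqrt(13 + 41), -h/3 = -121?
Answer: -28314 - 234*sqrt(6) ≈ -28887.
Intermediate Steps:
h = 363 (h = -3*(-121) = 363)
Y = 3*sqrt(6) (Y = sqrt(54) = 3*sqrt(6) ≈ 7.3485)
(Y + h)*(-78) = (3*sqrt(6) + 363)*(-78) = (363 + 3*sqrt(6))*(-78) = -28314 - 234*sqrt(6)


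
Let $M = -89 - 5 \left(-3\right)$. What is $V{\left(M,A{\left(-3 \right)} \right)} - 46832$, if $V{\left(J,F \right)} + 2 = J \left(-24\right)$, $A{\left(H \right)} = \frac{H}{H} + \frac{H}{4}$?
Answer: $-45058$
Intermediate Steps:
$A{\left(H \right)} = 1 + \frac{H}{4}$ ($A{\left(H \right)} = 1 + H \frac{1}{4} = 1 + \frac{H}{4}$)
$M = -74$ ($M = -89 - -15 = -89 + 15 = -74$)
$V{\left(J,F \right)} = -2 - 24 J$ ($V{\left(J,F \right)} = -2 + J \left(-24\right) = -2 - 24 J$)
$V{\left(M,A{\left(-3 \right)} \right)} - 46832 = \left(-2 - -1776\right) - 46832 = \left(-2 + 1776\right) - 46832 = 1774 - 46832 = -45058$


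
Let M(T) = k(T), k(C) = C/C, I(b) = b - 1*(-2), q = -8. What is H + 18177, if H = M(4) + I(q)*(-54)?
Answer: 18502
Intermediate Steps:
I(b) = 2 + b (I(b) = b + 2 = 2 + b)
k(C) = 1
M(T) = 1
H = 325 (H = 1 + (2 - 8)*(-54) = 1 - 6*(-54) = 1 + 324 = 325)
H + 18177 = 325 + 18177 = 18502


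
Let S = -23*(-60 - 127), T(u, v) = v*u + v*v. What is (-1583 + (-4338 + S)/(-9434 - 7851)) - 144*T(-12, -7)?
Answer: -358404438/17285 ≈ -20735.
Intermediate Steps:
T(u, v) = v**2 + u*v (T(u, v) = u*v + v**2 = v**2 + u*v)
S = 4301 (S = -23*(-187) = 4301)
(-1583 + (-4338 + S)/(-9434 - 7851)) - 144*T(-12, -7) = (-1583 + (-4338 + 4301)/(-9434 - 7851)) - (-1008)*(-12 - 7) = (-1583 - 37/(-17285)) - (-1008)*(-19) = (-1583 - 37*(-1/17285)) - 144*133 = (-1583 + 37/17285) - 19152 = -27362118/17285 - 19152 = -358404438/17285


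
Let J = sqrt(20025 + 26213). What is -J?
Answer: -sqrt(46238) ≈ -215.03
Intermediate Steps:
J = sqrt(46238) ≈ 215.03
-J = -sqrt(46238)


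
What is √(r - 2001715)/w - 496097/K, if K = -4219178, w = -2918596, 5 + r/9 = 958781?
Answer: 496097/4219178 - √6627269/2918596 ≈ 0.11670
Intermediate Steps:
r = 8628984 (r = -45 + 9*958781 = -45 + 8629029 = 8628984)
√(r - 2001715)/w - 496097/K = √(8628984 - 2001715)/(-2918596) - 496097/(-4219178) = √6627269*(-1/2918596) - 496097*(-1/4219178) = -√6627269/2918596 + 496097/4219178 = 496097/4219178 - √6627269/2918596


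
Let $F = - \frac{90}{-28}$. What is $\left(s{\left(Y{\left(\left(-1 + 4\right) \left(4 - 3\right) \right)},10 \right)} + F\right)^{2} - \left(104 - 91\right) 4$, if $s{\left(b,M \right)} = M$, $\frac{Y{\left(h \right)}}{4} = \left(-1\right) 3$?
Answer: $\frac{24033}{196} \approx 122.62$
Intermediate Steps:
$Y{\left(h \right)} = -12$ ($Y{\left(h \right)} = 4 \left(\left(-1\right) 3\right) = 4 \left(-3\right) = -12$)
$F = \frac{45}{14}$ ($F = \left(-90\right) \left(- \frac{1}{28}\right) = \frac{45}{14} \approx 3.2143$)
$\left(s{\left(Y{\left(\left(-1 + 4\right) \left(4 - 3\right) \right)},10 \right)} + F\right)^{2} - \left(104 - 91\right) 4 = \left(10 + \frac{45}{14}\right)^{2} - \left(104 - 91\right) 4 = \left(\frac{185}{14}\right)^{2} - 13 \cdot 4 = \frac{34225}{196} - 52 = \frac{24033}{196}$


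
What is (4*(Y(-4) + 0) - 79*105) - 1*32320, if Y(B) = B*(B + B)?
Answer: -40487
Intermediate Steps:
Y(B) = 2*B**2 (Y(B) = B*(2*B) = 2*B**2)
(4*(Y(-4) + 0) - 79*105) - 1*32320 = (4*(2*(-4)**2 + 0) - 79*105) - 1*32320 = (4*(2*16 + 0) - 8295) - 32320 = (4*(32 + 0) - 8295) - 32320 = (4*32 - 8295) - 32320 = (128 - 8295) - 32320 = -8167 - 32320 = -40487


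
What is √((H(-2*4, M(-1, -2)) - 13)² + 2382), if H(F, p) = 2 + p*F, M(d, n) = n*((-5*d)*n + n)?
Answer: √43591 ≈ 208.78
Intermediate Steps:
M(d, n) = n*(n - 5*d*n) (M(d, n) = n*(-5*d*n + n) = n*(n - 5*d*n))
H(F, p) = 2 + F*p
√((H(-2*4, M(-1, -2)) - 13)² + 2382) = √(((2 + (-2*4)*((-2)²*(1 - 5*(-1)))) - 13)² + 2382) = √(((2 - 32*(1 + 5)) - 13)² + 2382) = √(((2 - 32*6) - 13)² + 2382) = √(((2 - 8*24) - 13)² + 2382) = √(((2 - 192) - 13)² + 2382) = √((-190 - 13)² + 2382) = √((-203)² + 2382) = √(41209 + 2382) = √43591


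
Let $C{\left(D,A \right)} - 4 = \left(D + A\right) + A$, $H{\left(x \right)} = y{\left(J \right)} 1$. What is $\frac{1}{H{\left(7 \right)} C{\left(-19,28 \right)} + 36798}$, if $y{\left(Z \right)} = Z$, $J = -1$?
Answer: $\frac{1}{36757} \approx 2.7206 \cdot 10^{-5}$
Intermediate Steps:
$H{\left(x \right)} = -1$ ($H{\left(x \right)} = \left(-1\right) 1 = -1$)
$C{\left(D,A \right)} = 4 + D + 2 A$ ($C{\left(D,A \right)} = 4 + \left(\left(D + A\right) + A\right) = 4 + \left(\left(A + D\right) + A\right) = 4 + \left(D + 2 A\right) = 4 + D + 2 A$)
$\frac{1}{H{\left(7 \right)} C{\left(-19,28 \right)} + 36798} = \frac{1}{- (4 - 19 + 2 \cdot 28) + 36798} = \frac{1}{- (4 - 19 + 56) + 36798} = \frac{1}{\left(-1\right) 41 + 36798} = \frac{1}{-41 + 36798} = \frac{1}{36757}$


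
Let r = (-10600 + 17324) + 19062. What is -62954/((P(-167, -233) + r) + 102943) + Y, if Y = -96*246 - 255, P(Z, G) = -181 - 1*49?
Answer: -3067462583/128499 ≈ -23872.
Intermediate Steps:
P(Z, G) = -230 (P(Z, G) = -181 - 49 = -230)
r = 25786 (r = 6724 + 19062 = 25786)
Y = -23871 (Y = -23616 - 255 = -23871)
-62954/((P(-167, -233) + r) + 102943) + Y = -62954/((-230 + 25786) + 102943) - 23871 = -62954/(25556 + 102943) - 23871 = -62954/128499 - 23871 = -3067462583/128499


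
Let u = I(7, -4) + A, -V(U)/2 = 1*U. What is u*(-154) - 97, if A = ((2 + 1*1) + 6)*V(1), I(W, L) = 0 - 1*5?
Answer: 3445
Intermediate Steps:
V(U) = -2*U
I(W, L) = -5 (I(W, L) = 0 - 5 = -5)
A = -18 (A = ((2 + 1*1) + 6)*(-2*1) = ((2 + 1) + 6)*(-2) = (3 + 6)*(-2) = 9*(-2) = -18)
u = -23 (u = -5 - 18 = -23)
u*(-154) - 97 = -23*(-154) - 97 = 3542 - 97 = 3445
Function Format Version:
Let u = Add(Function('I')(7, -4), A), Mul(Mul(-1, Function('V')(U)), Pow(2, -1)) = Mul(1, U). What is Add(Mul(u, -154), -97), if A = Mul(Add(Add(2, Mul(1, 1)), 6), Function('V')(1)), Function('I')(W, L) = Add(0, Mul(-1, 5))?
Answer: 3445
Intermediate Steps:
Function('V')(U) = Mul(-2, U) (Function('V')(U) = Mul(-2, Mul(1, U)) = Mul(-2, U))
Function('I')(W, L) = -5 (Function('I')(W, L) = Add(0, -5) = -5)
A = -18 (A = Mul(Add(Add(2, Mul(1, 1)), 6), Mul(-2, 1)) = Mul(Add(Add(2, 1), 6), -2) = Mul(Add(3, 6), -2) = Mul(9, -2) = -18)
u = -23 (u = Add(-5, -18) = -23)
Add(Mul(u, -154), -97) = Add(Mul(-23, -154), -97) = Add(3542, -97) = 3445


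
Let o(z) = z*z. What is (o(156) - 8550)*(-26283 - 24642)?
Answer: -803902050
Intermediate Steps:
o(z) = z²
(o(156) - 8550)*(-26283 - 24642) = (156² - 8550)*(-26283 - 24642) = (24336 - 8550)*(-50925) = 15786*(-50925) = -803902050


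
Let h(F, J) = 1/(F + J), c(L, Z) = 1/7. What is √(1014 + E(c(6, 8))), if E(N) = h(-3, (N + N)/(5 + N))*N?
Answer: 4*√8722581/371 ≈ 31.843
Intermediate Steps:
c(L, Z) = ⅐
E(N) = N/(-3 + 2*N/(5 + N)) (E(N) = N/(-3 + (N + N)/(5 + N)) = N/(-3 + (2*N)/(5 + N)) = N/(-3 + 2*N/(5 + N)))
√(1014 + E(c(6, 8))) = √(1014 + (5 + ⅐)/(7*(-15 - 1*⅐))) = √(1014 + (⅐)*(36/7)/(-15 - ⅐)) = √(1014 + (⅐)*(36/7)/(-106/7)) = √(1014 + (⅐)*(-7/106)*(36/7)) = √(1014 - 18/371) = √(376176/371) = 4*√8722581/371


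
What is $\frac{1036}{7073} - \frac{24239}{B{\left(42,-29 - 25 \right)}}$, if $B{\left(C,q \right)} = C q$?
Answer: $\frac{173792095}{16041564} \approx 10.834$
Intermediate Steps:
$\frac{1036}{7073} - \frac{24239}{B{\left(42,-29 - 25 \right)}} = \frac{1036}{7073} - \frac{24239}{42 \left(-29 - 25\right)} = 1036 \cdot \frac{1}{7073} - \frac{24239}{42 \left(-54\right)} = \frac{1036}{7073} - \frac{24239}{-2268} = \frac{1036}{7073} - - \frac{24239}{2268} = \frac{1036}{7073} + \frac{24239}{2268} = \frac{173792095}{16041564}$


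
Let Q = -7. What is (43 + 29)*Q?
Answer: -504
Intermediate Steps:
(43 + 29)*Q = (43 + 29)*(-7) = 72*(-7) = -504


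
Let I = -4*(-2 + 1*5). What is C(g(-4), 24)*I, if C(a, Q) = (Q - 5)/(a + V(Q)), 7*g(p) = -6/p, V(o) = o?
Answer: -1064/113 ≈ -9.4159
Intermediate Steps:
g(p) = -6/(7*p) (g(p) = (-6/p)/7 = -6/(7*p))
C(a, Q) = (-5 + Q)/(Q + a) (C(a, Q) = (Q - 5)/(a + Q) = (-5 + Q)/(Q + a))
I = -12 (I = -4*(-2 + 5) = -4*3 = -12)
C(g(-4), 24)*I = ((-5 + 24)/(24 - 6/7/(-4)))*(-12) = (19/(24 - 6/7*(-1/4)))*(-12) = (19/(24 + 3/14))*(-12) = (19/(339/14))*(-12) = ((14/339)*19)*(-12) = (266/339)*(-12) = -1064/113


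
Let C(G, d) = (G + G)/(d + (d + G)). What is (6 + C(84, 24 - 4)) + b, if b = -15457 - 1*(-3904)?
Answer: -357915/31 ≈ -11546.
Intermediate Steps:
C(G, d) = 2*G/(G + 2*d) (C(G, d) = (2*G)/(d + (G + d)) = (2*G)/(G + 2*d) = 2*G/(G + 2*d))
b = -11553 (b = -15457 + 3904 = -11553)
(6 + C(84, 24 - 4)) + b = (6 + 2*84/(84 + 2*(24 - 4))) - 11553 = (6 + 2*84/(84 + 2*20)) - 11553 = (6 + 2*84/(84 + 40)) - 11553 = (6 + 2*84/124) - 11553 = (6 + 2*84*(1/124)) - 11553 = (6 + 42/31) - 11553 = 228/31 - 11553 = -357915/31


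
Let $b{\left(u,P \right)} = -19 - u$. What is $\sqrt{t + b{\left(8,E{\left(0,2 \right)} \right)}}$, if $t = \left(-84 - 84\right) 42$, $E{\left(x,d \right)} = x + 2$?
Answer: $3 i \sqrt{787} \approx 84.161 i$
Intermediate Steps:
$E{\left(x,d \right)} = 2 + x$
$t = -7056$ ($t = \left(-168\right) 42 = -7056$)
$\sqrt{t + b{\left(8,E{\left(0,2 \right)} \right)}} = \sqrt{-7056 - 27} = \sqrt{-7083} = 3 i \sqrt{787}$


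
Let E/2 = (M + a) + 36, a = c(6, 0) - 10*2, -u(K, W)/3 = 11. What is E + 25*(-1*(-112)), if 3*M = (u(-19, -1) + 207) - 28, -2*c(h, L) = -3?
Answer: 8797/3 ≈ 2932.3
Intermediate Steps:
c(h, L) = 3/2 (c(h, L) = -½*(-3) = 3/2)
u(K, W) = -33 (u(K, W) = -3*11 = -33)
M = 146/3 (M = ((-33 + 207) - 28)/3 = (174 - 28)/3 = (⅓)*146 = 146/3 ≈ 48.667)
a = -37/2 (a = 3/2 - 10*2 = 3/2 - 20 = -37/2 ≈ -18.500)
E = 397/3 (E = 2*((146/3 - 37/2) + 36) = 2*(181/6 + 36) = 2*(397/6) = 397/3 ≈ 132.33)
E + 25*(-1*(-112)) = 397/3 + 25*(-1*(-112)) = 397/3 + 25*112 = 397/3 + 2800 = 8797/3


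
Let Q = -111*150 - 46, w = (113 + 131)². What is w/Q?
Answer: -7442/2087 ≈ -3.5659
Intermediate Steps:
w = 59536 (w = 244² = 59536)
Q = -16696 (Q = -16650 - 46 = -16696)
w/Q = 59536/(-16696) = 59536*(-1/16696) = -7442/2087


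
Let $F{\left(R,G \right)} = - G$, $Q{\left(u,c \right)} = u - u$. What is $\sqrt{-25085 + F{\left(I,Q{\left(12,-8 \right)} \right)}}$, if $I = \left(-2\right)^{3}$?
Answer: $i \sqrt{25085} \approx 158.38 i$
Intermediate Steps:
$Q{\left(u,c \right)} = 0$
$I = -8$
$\sqrt{-25085 + F{\left(I,Q{\left(12,-8 \right)} \right)}} = \sqrt{-25085 - 0} = \sqrt{-25085 + 0} = \sqrt{-25085} = i \sqrt{25085}$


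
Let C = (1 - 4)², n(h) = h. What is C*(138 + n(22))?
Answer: 1440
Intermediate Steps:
C = 9 (C = (-3)² = 9)
C*(138 + n(22)) = 9*(138 + 22) = 9*160 = 1440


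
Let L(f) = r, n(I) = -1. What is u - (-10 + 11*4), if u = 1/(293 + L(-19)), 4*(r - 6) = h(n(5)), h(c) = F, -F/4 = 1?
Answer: -10131/298 ≈ -33.997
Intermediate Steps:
F = -4 (F = -4*1 = -4)
h(c) = -4
r = 5 (r = 6 + (¼)*(-4) = 6 - 1 = 5)
L(f) = 5
u = 1/298 (u = 1/(293 + 5) = 1/298 ≈ 0.0033557)
u - (-10 + 11*4) = 1/298 - (-10 + 11*4) = 1/298 - (-10 + 44) = 1/298 - 1*34 = 1/298 - 34 = -10131/298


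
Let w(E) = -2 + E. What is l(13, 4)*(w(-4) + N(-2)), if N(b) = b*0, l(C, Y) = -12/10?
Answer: 36/5 ≈ 7.2000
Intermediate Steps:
l(C, Y) = -6/5 (l(C, Y) = -12*⅒ = -6/5)
N(b) = 0
l(13, 4)*(w(-4) + N(-2)) = -6*((-2 - 4) + 0)/5 = -6*(-6 + 0)/5 = -6/5*(-6) = 36/5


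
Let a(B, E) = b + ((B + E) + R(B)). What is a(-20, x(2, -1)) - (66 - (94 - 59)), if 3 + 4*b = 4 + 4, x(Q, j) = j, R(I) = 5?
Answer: -183/4 ≈ -45.750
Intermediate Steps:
b = 5/4 (b = -3/4 + (4 + 4)/4 = -3/4 + (1/4)*8 = -3/4 + 2 = 5/4 ≈ 1.2500)
a(B, E) = 25/4 + B + E (a(B, E) = 5/4 + ((B + E) + 5) = 5/4 + (5 + B + E) = 25/4 + B + E)
a(-20, x(2, -1)) - (66 - (94 - 59)) = (25/4 - 20 - 1) - (66 - (94 - 59)) = -59/4 - (66 - 1*35) = -59/4 - (66 - 35) = -59/4 - 1*31 = -59/4 - 31 = -183/4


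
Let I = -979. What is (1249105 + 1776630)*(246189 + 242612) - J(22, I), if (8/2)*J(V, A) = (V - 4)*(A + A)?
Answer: 1478982302546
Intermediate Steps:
J(V, A) = A*(-4 + V)/2 (J(V, A) = ((V - 4)*(A + A))/4 = ((-4 + V)*(2*A))/4 = (2*A*(-4 + V))/4 = A*(-4 + V)/2)
(1249105 + 1776630)*(246189 + 242612) - J(22, I) = (1249105 + 1776630)*(246189 + 242612) - (-979)*(-4 + 22)/2 = 3025735*488801 - (-979)*18/2 = 1478982293735 - 1*(-8811) = 1478982293735 + 8811 = 1478982302546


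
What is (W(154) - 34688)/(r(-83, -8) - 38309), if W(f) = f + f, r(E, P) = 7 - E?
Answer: 34380/38219 ≈ 0.89955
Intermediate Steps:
W(f) = 2*f
(W(154) - 34688)/(r(-83, -8) - 38309) = (2*154 - 34688)/((7 - 1*(-83)) - 38309) = (308 - 34688)/((7 + 83) - 38309) = -34380/(90 - 38309) = -34380/(-38219) = -34380*(-1/38219) = 34380/38219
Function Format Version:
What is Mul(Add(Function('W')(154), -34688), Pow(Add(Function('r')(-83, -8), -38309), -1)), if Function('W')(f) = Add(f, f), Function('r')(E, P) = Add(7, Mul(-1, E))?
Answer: Rational(34380, 38219) ≈ 0.89955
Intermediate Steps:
Function('W')(f) = Mul(2, f)
Mul(Add(Function('W')(154), -34688), Pow(Add(Function('r')(-83, -8), -38309), -1)) = Mul(Add(Mul(2, 154), -34688), Pow(Add(Add(7, Mul(-1, -83)), -38309), -1)) = Mul(Add(308, -34688), Pow(Add(Add(7, 83), -38309), -1)) = Mul(-34380, Pow(Add(90, -38309), -1)) = Mul(-34380, Pow(-38219, -1)) = Mul(-34380, Rational(-1, 38219)) = Rational(34380, 38219)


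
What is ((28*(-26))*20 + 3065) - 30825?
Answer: -42320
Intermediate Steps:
((28*(-26))*20 + 3065) - 30825 = (-728*20 + 3065) - 30825 = (-14560 + 3065) - 30825 = -11495 - 30825 = -42320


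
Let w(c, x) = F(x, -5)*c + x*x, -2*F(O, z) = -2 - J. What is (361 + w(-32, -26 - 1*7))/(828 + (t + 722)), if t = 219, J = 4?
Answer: 1354/1769 ≈ 0.76540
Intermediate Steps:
F(O, z) = 3 (F(O, z) = -(-2 - 1*4)/2 = -(-2 - 4)/2 = -½*(-6) = 3)
w(c, x) = x² + 3*c (w(c, x) = 3*c + x*x = 3*c + x² = x² + 3*c)
(361 + w(-32, -26 - 1*7))/(828 + (t + 722)) = (361 + ((-26 - 1*7)² + 3*(-32)))/(828 + (219 + 722)) = (361 + ((-26 - 7)² - 96))/(828 + 941) = (361 + ((-33)² - 96))/1769 = (361 + (1089 - 96))*(1/1769) = (361 + 993)*(1/1769) = 1354*(1/1769) = 1354/1769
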